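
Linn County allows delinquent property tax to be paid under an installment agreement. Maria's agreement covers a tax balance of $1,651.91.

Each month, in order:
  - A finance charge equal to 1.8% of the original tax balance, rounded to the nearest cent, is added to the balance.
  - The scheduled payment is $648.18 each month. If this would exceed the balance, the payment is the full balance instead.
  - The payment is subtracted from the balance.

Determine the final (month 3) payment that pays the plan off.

$444.74

# | Opening | Interest | Payment | End bal
1 | $1,651.91 | $29.73 | $648.18 | $1,033.46
2 | $1,033.46 | $29.73 | $648.18 | $415.01
3 | $415.01 | $29.73 | $444.74 | $0.00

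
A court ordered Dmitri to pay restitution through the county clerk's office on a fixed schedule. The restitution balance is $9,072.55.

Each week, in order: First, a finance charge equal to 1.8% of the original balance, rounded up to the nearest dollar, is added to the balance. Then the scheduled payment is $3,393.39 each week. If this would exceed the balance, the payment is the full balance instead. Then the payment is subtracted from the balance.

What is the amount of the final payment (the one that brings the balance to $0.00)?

Week 1: opening $9,072.55; interest $164.00 → $9,236.55; payment $3,393.39; balance $5,843.16
Week 2: opening $5,843.16; interest $164.00 → $6,007.16; payment $3,393.39; balance $2,613.77
Week 3: opening $2,613.77; interest $164.00 → $2,777.77; payment $2,777.77; balance $0.00

$2,777.77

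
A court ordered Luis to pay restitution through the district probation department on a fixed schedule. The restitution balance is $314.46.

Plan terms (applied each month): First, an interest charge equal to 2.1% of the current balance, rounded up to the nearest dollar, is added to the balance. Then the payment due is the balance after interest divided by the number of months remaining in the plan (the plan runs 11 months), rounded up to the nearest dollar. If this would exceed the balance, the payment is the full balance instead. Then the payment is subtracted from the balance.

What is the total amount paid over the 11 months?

Month 1: $314.46 +$7.00 interest = $321.46; pay $30.00 → $291.46
Month 2: $291.46 +$7.00 interest = $298.46; pay $30.00 → $268.46
Month 3: $268.46 +$6.00 interest = $274.46; pay $31.00 → $243.46
Month 4: $243.46 +$6.00 interest = $249.46; pay $32.00 → $217.46
Month 5: $217.46 +$5.00 interest = $222.46; pay $32.00 → $190.46
Month 6: $190.46 +$4.00 interest = $194.46; pay $33.00 → $161.46
Month 7: $161.46 +$4.00 interest = $165.46; pay $34.00 → $131.46
Month 8: $131.46 +$3.00 interest = $134.46; pay $34.00 → $100.46
Month 9: $100.46 +$3.00 interest = $103.46; pay $35.00 → $68.46
Month 10: $68.46 +$2.00 interest = $70.46; pay $36.00 → $34.46
Month 11: $34.46 +$1.00 interest = $35.46; pay $35.46 → $0.00
Total paid: $362.46

$362.46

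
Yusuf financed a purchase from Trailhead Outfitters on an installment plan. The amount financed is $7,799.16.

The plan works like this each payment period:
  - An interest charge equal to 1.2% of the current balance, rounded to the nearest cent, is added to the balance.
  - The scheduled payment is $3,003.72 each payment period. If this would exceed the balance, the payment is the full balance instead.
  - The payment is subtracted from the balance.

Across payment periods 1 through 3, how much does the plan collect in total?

Payment period 1: opening $7,799.16; interest $93.59 → $7,892.75; payment $3,003.72; balance $4,889.03
Payment period 2: opening $4,889.03; interest $58.67 → $4,947.70; payment $3,003.72; balance $1,943.98
Payment period 3: opening $1,943.98; interest $23.33 → $1,967.31; payment $1,967.31; balance $0.00
Total paid: $7,974.75

$7,974.75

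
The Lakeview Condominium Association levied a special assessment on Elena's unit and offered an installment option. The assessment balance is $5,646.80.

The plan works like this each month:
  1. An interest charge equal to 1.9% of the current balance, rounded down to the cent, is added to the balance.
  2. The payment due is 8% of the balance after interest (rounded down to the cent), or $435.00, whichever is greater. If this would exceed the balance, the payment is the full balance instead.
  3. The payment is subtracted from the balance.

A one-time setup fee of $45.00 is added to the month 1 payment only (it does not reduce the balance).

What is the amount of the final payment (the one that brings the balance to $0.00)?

$422.29

# | Opening | Interest | Payment | Fee | End bal
1 | $5,646.80 | $107.28 | $460.32 | $45.00 | $5,293.76
2 | $5,293.76 | $100.58 | $435.00 | — | $4,959.34
3 | $4,959.34 | $94.22 | $435.00 | — | $4,618.56
4 | $4,618.56 | $87.75 | $435.00 | — | $4,271.31
5 | $4,271.31 | $81.15 | $435.00 | — | $3,917.46
6 | $3,917.46 | $74.43 | $435.00 | — | $3,556.89
7 | $3,556.89 | $67.58 | $435.00 | — | $3,189.47
8 | $3,189.47 | $60.59 | $435.00 | — | $2,815.06
9 | $2,815.06 | $53.48 | $435.00 | — | $2,433.54
10 | $2,433.54 | $46.23 | $435.00 | — | $2,044.77
11 | $2,044.77 | $38.85 | $435.00 | — | $1,648.62
12 | $1,648.62 | $31.32 | $435.00 | — | $1,244.94
13 | $1,244.94 | $23.65 | $435.00 | — | $833.59
14 | $833.59 | $15.83 | $435.00 | — | $414.42
15 | $414.42 | $7.87 | $422.29 | — | $0.00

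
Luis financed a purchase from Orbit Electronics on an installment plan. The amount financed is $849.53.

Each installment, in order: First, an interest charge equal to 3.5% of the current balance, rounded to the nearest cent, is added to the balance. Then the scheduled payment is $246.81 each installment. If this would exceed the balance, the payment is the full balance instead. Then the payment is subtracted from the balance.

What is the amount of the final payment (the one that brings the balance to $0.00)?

Installment 1: $849.53 +$29.73 interest = $879.26; pay $246.81 → $632.45
Installment 2: $632.45 +$22.14 interest = $654.59; pay $246.81 → $407.78
Installment 3: $407.78 +$14.27 interest = $422.05; pay $246.81 → $175.24
Installment 4: $175.24 +$6.13 interest = $181.37; pay $181.37 → $0.00

$181.37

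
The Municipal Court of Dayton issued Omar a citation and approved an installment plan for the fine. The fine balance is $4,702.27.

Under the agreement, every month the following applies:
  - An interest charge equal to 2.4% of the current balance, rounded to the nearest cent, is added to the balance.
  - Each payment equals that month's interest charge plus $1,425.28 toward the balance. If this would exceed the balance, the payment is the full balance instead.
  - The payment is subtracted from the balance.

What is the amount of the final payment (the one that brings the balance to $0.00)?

$436.66

Month 1: $4,702.27 +$112.85 interest = $4,815.12; pay $1,538.13 → $3,276.99
Month 2: $3,276.99 +$78.65 interest = $3,355.64; pay $1,503.93 → $1,851.71
Month 3: $1,851.71 +$44.44 interest = $1,896.15; pay $1,469.72 → $426.43
Month 4: $426.43 +$10.23 interest = $436.66; pay $436.66 → $0.00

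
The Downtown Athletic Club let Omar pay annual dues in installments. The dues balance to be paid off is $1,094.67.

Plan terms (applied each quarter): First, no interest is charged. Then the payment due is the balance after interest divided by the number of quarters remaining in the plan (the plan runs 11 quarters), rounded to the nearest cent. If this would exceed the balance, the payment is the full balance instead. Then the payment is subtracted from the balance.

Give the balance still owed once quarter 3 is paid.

# | Opening | Payment | End bal
1 | $1,094.67 | $99.52 | $995.15
2 | $995.15 | $99.52 | $895.63
3 | $895.63 | $99.51 | $796.12

$796.12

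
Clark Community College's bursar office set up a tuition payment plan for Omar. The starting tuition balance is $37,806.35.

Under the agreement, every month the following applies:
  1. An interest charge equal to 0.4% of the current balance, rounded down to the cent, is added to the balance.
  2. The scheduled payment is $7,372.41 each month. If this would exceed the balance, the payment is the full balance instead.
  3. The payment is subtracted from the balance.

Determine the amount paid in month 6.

$1,416.05

Month 1: opening $37,806.35; interest $151.22 → $37,957.57; payment $7,372.41; balance $30,585.16
Month 2: opening $30,585.16; interest $122.34 → $30,707.50; payment $7,372.41; balance $23,335.09
Month 3: opening $23,335.09; interest $93.34 → $23,428.43; payment $7,372.41; balance $16,056.02
Month 4: opening $16,056.02; interest $64.22 → $16,120.24; payment $7,372.41; balance $8,747.83
Month 5: opening $8,747.83; interest $34.99 → $8,782.82; payment $7,372.41; balance $1,410.41
Month 6: opening $1,410.41; interest $5.64 → $1,416.05; payment $1,416.05; balance $0.00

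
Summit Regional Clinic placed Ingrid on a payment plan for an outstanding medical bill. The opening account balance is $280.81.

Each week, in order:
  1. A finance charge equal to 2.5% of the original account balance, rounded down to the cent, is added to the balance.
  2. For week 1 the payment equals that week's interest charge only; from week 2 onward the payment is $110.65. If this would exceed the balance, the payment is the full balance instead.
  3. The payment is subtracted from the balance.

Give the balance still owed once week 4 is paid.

$0.00

Week 1: $280.81 +$7.02 interest = $287.83; pay $7.02 → $280.81
Week 2: $280.81 +$7.02 interest = $287.83; pay $110.65 → $177.18
Week 3: $177.18 +$7.02 interest = $184.20; pay $110.65 → $73.55
Week 4: $73.55 +$7.02 interest = $80.57; pay $80.57 → $0.00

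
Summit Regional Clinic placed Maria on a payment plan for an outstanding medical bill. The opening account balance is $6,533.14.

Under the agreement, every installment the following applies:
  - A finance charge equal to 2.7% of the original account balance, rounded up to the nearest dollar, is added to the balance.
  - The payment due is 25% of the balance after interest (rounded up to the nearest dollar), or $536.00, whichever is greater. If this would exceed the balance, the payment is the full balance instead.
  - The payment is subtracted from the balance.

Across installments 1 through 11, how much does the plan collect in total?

Installment 1: opening $6,533.14; interest $177.00 → $6,710.14; payment $1,678.00; balance $5,032.14
Installment 2: opening $5,032.14; interest $177.00 → $5,209.14; payment $1,303.00; balance $3,906.14
Installment 3: opening $3,906.14; interest $177.00 → $4,083.14; payment $1,021.00; balance $3,062.14
Installment 4: opening $3,062.14; interest $177.00 → $3,239.14; payment $810.00; balance $2,429.14
Installment 5: opening $2,429.14; interest $177.00 → $2,606.14; payment $652.00; balance $1,954.14
Installment 6: opening $1,954.14; interest $177.00 → $2,131.14; payment $536.00; balance $1,595.14
Installment 7: opening $1,595.14; interest $177.00 → $1,772.14; payment $536.00; balance $1,236.14
Installment 8: opening $1,236.14; interest $177.00 → $1,413.14; payment $536.00; balance $877.14
Installment 9: opening $877.14; interest $177.00 → $1,054.14; payment $536.00; balance $518.14
Installment 10: opening $518.14; interest $177.00 → $695.14; payment $536.00; balance $159.14
Installment 11: opening $159.14; interest $177.00 → $336.14; payment $336.14; balance $0.00
Total paid: $8,480.14

$8,480.14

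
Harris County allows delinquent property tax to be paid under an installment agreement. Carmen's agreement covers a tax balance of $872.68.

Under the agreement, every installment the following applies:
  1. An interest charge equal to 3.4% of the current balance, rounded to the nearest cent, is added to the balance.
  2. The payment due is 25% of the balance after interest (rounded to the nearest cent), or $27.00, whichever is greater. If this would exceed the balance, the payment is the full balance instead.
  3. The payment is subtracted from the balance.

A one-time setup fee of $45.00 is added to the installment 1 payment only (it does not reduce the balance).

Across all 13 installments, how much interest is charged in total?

$125.77

Installment 1: opening $872.68; interest $29.67 → $902.35; payment $225.59 (+ $45.00 fee); balance $676.76
Installment 2: opening $676.76; interest $23.01 → $699.77; payment $174.94; balance $524.83
Installment 3: opening $524.83; interest $17.84 → $542.67; payment $135.67; balance $407.00
Installment 4: opening $407.00; interest $13.84 → $420.84; payment $105.21; balance $315.63
Installment 5: opening $315.63; interest $10.73 → $326.36; payment $81.59; balance $244.77
Installment 6: opening $244.77; interest $8.32 → $253.09; payment $63.27; balance $189.82
Installment 7: opening $189.82; interest $6.45 → $196.27; payment $49.07; balance $147.20
Installment 8: opening $147.20; interest $5.00 → $152.20; payment $38.05; balance $114.15
Installment 9: opening $114.15; interest $3.88 → $118.03; payment $29.51; balance $88.52
Installment 10: opening $88.52; interest $3.01 → $91.53; payment $27.00; balance $64.53
Installment 11: opening $64.53; interest $2.19 → $66.72; payment $27.00; balance $39.72
Installment 12: opening $39.72; interest $1.35 → $41.07; payment $27.00; balance $14.07
Installment 13: opening $14.07; interest $0.48 → $14.55; payment $14.55; balance $0.00
Total interest: $29.67 + $23.01 + $17.84 + $13.84 + $10.73 + $8.32 + $6.45 + $5.00 + $3.88 + $3.01 + $2.19 + $1.35 + $0.48 = $125.77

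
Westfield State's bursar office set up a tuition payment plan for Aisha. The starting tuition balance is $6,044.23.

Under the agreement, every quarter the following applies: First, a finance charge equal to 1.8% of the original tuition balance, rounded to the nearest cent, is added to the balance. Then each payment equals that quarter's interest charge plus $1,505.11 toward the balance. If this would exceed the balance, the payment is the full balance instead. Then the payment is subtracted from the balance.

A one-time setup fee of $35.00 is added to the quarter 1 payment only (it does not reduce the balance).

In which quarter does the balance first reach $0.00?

Quarter 1: opening $6,044.23; interest $108.80 → $6,153.03; payment $1,613.91 (+ $35.00 fee); balance $4,539.12
Quarter 2: opening $4,539.12; interest $108.80 → $4,647.92; payment $1,613.91; balance $3,034.01
Quarter 3: opening $3,034.01; interest $108.80 → $3,142.81; payment $1,613.91; balance $1,528.90
Quarter 4: opening $1,528.90; interest $108.80 → $1,637.70; payment $1,613.91; balance $23.79
Quarter 5: opening $23.79; interest $108.80 → $132.59; payment $132.59; balance $0.00
Balance reaches $0.00 in quarter 5.

5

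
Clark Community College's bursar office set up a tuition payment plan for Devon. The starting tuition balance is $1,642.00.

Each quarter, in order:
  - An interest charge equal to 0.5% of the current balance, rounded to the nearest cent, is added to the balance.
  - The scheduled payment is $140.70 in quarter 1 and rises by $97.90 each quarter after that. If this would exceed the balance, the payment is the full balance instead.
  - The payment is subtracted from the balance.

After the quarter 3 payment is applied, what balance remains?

Quarter 1: opening $1,642.00; interest $8.21 → $1,650.21; payment $140.70; balance $1,509.51
Quarter 2: opening $1,509.51; interest $7.55 → $1,517.06; payment $238.60; balance $1,278.46
Quarter 3: opening $1,278.46; interest $6.39 → $1,284.85; payment $336.50; balance $948.35

$948.35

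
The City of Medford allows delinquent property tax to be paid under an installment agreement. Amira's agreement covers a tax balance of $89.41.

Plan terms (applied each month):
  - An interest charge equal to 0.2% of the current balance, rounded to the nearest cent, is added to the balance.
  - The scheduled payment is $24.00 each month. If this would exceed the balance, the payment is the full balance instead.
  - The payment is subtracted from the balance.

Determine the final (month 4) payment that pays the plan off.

$17.84

Month 1: $89.41 +$0.18 interest = $89.59; pay $24.00 → $65.59
Month 2: $65.59 +$0.13 interest = $65.72; pay $24.00 → $41.72
Month 3: $41.72 +$0.08 interest = $41.80; pay $24.00 → $17.80
Month 4: $17.80 +$0.04 interest = $17.84; pay $17.84 → $0.00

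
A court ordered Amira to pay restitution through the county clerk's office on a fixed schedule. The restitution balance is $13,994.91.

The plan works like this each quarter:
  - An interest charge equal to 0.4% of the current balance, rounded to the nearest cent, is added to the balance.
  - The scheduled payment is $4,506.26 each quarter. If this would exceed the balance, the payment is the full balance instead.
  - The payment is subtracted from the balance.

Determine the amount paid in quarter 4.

Quarter 1: opening $13,994.91; interest $55.98 → $14,050.89; payment $4,506.26; balance $9,544.63
Quarter 2: opening $9,544.63; interest $38.18 → $9,582.81; payment $4,506.26; balance $5,076.55
Quarter 3: opening $5,076.55; interest $20.31 → $5,096.86; payment $4,506.26; balance $590.60
Quarter 4: opening $590.60; interest $2.36 → $592.96; payment $592.96; balance $0.00

$592.96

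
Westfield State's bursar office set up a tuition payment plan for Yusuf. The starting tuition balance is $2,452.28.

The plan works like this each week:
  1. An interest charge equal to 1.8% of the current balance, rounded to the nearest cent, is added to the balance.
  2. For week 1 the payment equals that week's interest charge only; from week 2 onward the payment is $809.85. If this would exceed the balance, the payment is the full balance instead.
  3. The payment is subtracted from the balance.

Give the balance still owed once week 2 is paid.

$1,686.57

Week 1: $2,452.28 +$44.14 interest = $2,496.42; pay $44.14 → $2,452.28
Week 2: $2,452.28 +$44.14 interest = $2,496.42; pay $809.85 → $1,686.57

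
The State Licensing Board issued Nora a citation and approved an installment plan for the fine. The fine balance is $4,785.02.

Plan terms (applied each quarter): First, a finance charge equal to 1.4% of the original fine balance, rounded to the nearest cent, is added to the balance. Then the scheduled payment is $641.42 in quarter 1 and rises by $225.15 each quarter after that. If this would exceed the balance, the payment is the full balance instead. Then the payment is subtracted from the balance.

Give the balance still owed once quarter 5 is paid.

# | Opening | Interest | Payment | End bal
1 | $4,785.02 | $66.99 | $641.42 | $4,210.59
2 | $4,210.59 | $66.99 | $866.57 | $3,411.01
3 | $3,411.01 | $66.99 | $1,091.72 | $2,386.28
4 | $2,386.28 | $66.99 | $1,316.87 | $1,136.40
5 | $1,136.40 | $66.99 | $1,203.39 | $0.00

$0.00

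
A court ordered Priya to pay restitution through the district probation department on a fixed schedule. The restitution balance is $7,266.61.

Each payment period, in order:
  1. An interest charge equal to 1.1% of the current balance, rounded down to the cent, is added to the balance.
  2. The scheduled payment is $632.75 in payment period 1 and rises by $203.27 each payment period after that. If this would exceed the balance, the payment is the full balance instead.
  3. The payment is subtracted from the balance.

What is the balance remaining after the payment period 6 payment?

$762.97

# | Opening | Interest | Payment | End bal
1 | $7,266.61 | $79.93 | $632.75 | $6,713.79
2 | $6,713.79 | $73.85 | $836.02 | $5,951.62
3 | $5,951.62 | $65.46 | $1,039.29 | $4,977.79
4 | $4,977.79 | $54.75 | $1,242.56 | $3,789.98
5 | $3,789.98 | $41.68 | $1,445.83 | $2,385.83
6 | $2,385.83 | $26.24 | $1,649.10 | $762.97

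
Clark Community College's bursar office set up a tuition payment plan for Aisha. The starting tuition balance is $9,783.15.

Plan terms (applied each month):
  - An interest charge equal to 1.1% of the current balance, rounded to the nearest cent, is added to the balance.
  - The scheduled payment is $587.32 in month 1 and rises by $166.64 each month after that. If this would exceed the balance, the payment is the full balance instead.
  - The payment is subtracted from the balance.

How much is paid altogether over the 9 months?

Month 1: $9,783.15 +$107.61 interest = $9,890.76; pay $587.32 → $9,303.44
Month 2: $9,303.44 +$102.34 interest = $9,405.78; pay $753.96 → $8,651.82
Month 3: $8,651.82 +$95.17 interest = $8,746.99; pay $920.60 → $7,826.39
Month 4: $7,826.39 +$86.09 interest = $7,912.48; pay $1,087.24 → $6,825.24
Month 5: $6,825.24 +$75.08 interest = $6,900.32; pay $1,253.88 → $5,646.44
Month 6: $5,646.44 +$62.11 interest = $5,708.55; pay $1,420.52 → $4,288.03
Month 7: $4,288.03 +$47.17 interest = $4,335.20; pay $1,587.16 → $2,748.04
Month 8: $2,748.04 +$30.23 interest = $2,778.27; pay $1,753.80 → $1,024.47
Month 9: $1,024.47 +$11.27 interest = $1,035.74; pay $1,035.74 → $0.00
Total paid: $10,400.22

$10,400.22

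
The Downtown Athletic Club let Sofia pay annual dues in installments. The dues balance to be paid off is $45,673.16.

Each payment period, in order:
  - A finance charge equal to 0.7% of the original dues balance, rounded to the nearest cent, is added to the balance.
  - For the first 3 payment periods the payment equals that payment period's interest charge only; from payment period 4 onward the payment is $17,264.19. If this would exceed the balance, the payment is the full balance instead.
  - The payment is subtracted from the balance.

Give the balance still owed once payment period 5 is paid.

Payment period 1: opening $45,673.16; interest $319.71 → $45,992.87; payment $319.71; balance $45,673.16
Payment period 2: opening $45,673.16; interest $319.71 → $45,992.87; payment $319.71; balance $45,673.16
Payment period 3: opening $45,673.16; interest $319.71 → $45,992.87; payment $319.71; balance $45,673.16
Payment period 4: opening $45,673.16; interest $319.71 → $45,992.87; payment $17,264.19; balance $28,728.68
Payment period 5: opening $28,728.68; interest $319.71 → $29,048.39; payment $17,264.19; balance $11,784.20

$11,784.20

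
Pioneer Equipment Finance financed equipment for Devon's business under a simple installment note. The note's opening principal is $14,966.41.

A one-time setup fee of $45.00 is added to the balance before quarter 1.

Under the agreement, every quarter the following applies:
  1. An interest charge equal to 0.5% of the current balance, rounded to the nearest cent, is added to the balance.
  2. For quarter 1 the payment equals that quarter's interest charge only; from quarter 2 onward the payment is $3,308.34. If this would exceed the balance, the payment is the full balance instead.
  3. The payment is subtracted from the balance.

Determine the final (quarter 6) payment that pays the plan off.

Quarter 1: opening $15,011.41; interest $75.06 → $15,086.47; payment $75.06; balance $15,011.41
Quarter 2: opening $15,011.41; interest $75.06 → $15,086.47; payment $3,308.34; balance $11,778.13
Quarter 3: opening $11,778.13; interest $58.89 → $11,837.02; payment $3,308.34; balance $8,528.68
Quarter 4: opening $8,528.68; interest $42.64 → $8,571.32; payment $3,308.34; balance $5,262.98
Quarter 5: opening $5,262.98; interest $26.31 → $5,289.29; payment $3,308.34; balance $1,980.95
Quarter 6: opening $1,980.95; interest $9.90 → $1,990.85; payment $1,990.85; balance $0.00

$1,990.85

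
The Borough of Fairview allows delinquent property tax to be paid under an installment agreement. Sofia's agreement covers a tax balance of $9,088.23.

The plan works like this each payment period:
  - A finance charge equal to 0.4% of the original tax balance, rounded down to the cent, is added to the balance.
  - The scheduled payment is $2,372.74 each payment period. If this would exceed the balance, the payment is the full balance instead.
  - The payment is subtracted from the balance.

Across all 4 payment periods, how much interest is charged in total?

$145.40

Payment period 1: $9,088.23 +$36.35 interest = $9,124.58; pay $2,372.74 → $6,751.84
Payment period 2: $6,751.84 +$36.35 interest = $6,788.19; pay $2,372.74 → $4,415.45
Payment period 3: $4,415.45 +$36.35 interest = $4,451.80; pay $2,372.74 → $2,079.06
Payment period 4: $2,079.06 +$36.35 interest = $2,115.41; pay $2,115.41 → $0.00
Total interest: $36.35 + $36.35 + $36.35 + $36.35 = $145.40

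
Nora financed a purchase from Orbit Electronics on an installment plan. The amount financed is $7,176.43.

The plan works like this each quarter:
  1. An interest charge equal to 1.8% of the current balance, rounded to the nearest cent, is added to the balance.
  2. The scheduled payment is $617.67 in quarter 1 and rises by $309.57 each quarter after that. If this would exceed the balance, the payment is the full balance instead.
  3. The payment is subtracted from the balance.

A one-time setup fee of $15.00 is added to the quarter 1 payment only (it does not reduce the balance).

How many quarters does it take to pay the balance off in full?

Quarter 1: $7,176.43 +$129.18 interest = $7,305.61; pay $617.67 (+ $15.00 fee) → $6,687.94
Quarter 2: $6,687.94 +$120.38 interest = $6,808.32; pay $927.24 → $5,881.08
Quarter 3: $5,881.08 +$105.86 interest = $5,986.94; pay $1,236.81 → $4,750.13
Quarter 4: $4,750.13 +$85.50 interest = $4,835.63; pay $1,546.38 → $3,289.25
Quarter 5: $3,289.25 +$59.21 interest = $3,348.46; pay $1,855.95 → $1,492.51
Quarter 6: $1,492.51 +$26.87 interest = $1,519.38; pay $1,519.38 → $0.00
Balance reaches $0.00 in quarter 6.

6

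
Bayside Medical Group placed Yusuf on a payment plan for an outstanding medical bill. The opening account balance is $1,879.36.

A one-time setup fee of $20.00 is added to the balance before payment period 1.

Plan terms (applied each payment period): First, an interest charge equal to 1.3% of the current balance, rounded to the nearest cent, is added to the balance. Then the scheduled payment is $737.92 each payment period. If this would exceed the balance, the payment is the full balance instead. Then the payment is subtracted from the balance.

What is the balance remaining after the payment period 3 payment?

Payment period 1: opening $1,899.36; interest $24.69 → $1,924.05; payment $737.92; balance $1,186.13
Payment period 2: opening $1,186.13; interest $15.42 → $1,201.55; payment $737.92; balance $463.63
Payment period 3: opening $463.63; interest $6.03 → $469.66; payment $469.66; balance $0.00

$0.00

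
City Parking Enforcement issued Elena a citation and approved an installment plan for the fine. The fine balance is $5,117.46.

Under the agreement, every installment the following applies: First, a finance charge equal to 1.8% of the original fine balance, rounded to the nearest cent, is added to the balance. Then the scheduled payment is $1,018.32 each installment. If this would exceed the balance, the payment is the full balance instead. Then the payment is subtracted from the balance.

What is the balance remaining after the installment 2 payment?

$3,265.04

Installment 1: opening $5,117.46; interest $92.11 → $5,209.57; payment $1,018.32; balance $4,191.25
Installment 2: opening $4,191.25; interest $92.11 → $4,283.36; payment $1,018.32; balance $3,265.04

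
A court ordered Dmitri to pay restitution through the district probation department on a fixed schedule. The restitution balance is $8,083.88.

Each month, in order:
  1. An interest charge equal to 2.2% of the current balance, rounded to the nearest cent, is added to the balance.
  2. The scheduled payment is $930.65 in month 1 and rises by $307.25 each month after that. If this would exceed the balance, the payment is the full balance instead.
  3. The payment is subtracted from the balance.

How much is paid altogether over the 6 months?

Month 1: $8,083.88 +$177.85 interest = $8,261.73; pay $930.65 → $7,331.08
Month 2: $7,331.08 +$161.28 interest = $7,492.36; pay $1,237.90 → $6,254.46
Month 3: $6,254.46 +$137.60 interest = $6,392.06; pay $1,545.15 → $4,846.91
Month 4: $4,846.91 +$106.63 interest = $4,953.54; pay $1,852.40 → $3,101.14
Month 5: $3,101.14 +$68.23 interest = $3,169.37; pay $2,159.65 → $1,009.72
Month 6: $1,009.72 +$22.21 interest = $1,031.93; pay $1,031.93 → $0.00
Total paid: $8,757.68

$8,757.68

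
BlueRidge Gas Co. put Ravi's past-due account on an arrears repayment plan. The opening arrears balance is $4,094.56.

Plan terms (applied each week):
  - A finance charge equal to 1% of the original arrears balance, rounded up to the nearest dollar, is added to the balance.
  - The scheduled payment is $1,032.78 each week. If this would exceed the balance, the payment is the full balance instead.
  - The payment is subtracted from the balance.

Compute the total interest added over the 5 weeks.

$205.00

Week 1: opening $4,094.56; interest $41.00 → $4,135.56; payment $1,032.78; balance $3,102.78
Week 2: opening $3,102.78; interest $41.00 → $3,143.78; payment $1,032.78; balance $2,111.00
Week 3: opening $2,111.00; interest $41.00 → $2,152.00; payment $1,032.78; balance $1,119.22
Week 4: opening $1,119.22; interest $41.00 → $1,160.22; payment $1,032.78; balance $127.44
Week 5: opening $127.44; interest $41.00 → $168.44; payment $168.44; balance $0.00
Total interest: $41.00 + $41.00 + $41.00 + $41.00 + $41.00 = $205.00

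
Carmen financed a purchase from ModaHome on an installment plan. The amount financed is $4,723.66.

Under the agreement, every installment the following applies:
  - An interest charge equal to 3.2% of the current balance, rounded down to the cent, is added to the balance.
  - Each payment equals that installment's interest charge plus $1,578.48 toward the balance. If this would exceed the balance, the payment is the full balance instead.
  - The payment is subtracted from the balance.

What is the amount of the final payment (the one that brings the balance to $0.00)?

$1,616.83

Installment 1: opening $4,723.66; interest $151.15 → $4,874.81; payment $1,729.63; balance $3,145.18
Installment 2: opening $3,145.18; interest $100.64 → $3,245.82; payment $1,679.12; balance $1,566.70
Installment 3: opening $1,566.70; interest $50.13 → $1,616.83; payment $1,616.83; balance $0.00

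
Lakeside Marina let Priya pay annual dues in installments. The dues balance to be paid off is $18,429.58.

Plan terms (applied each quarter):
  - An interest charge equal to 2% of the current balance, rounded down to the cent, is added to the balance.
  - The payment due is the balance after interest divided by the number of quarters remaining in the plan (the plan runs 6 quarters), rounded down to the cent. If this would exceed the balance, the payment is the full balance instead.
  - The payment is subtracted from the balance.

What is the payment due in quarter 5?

$3,391.29

# | Opening | Interest | Payment | End bal
1 | $18,429.58 | $368.59 | $3,133.02 | $15,665.15
2 | $15,665.15 | $313.30 | $3,195.69 | $12,782.76
3 | $12,782.76 | $255.65 | $3,259.60 | $9,778.81
4 | $9,778.81 | $195.57 | $3,324.79 | $6,649.59
5 | $6,649.59 | $132.99 | $3,391.29 | $3,391.29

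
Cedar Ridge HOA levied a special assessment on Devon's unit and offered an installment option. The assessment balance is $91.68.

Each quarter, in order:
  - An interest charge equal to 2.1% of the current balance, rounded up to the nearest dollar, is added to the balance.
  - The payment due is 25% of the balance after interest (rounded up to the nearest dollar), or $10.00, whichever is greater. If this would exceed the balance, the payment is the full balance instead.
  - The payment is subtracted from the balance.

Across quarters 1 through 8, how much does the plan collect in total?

Quarter 1: $91.68 +$2.00 interest = $93.68; pay $24.00 → $69.68
Quarter 2: $69.68 +$2.00 interest = $71.68; pay $18.00 → $53.68
Quarter 3: $53.68 +$2.00 interest = $55.68; pay $14.00 → $41.68
Quarter 4: $41.68 +$1.00 interest = $42.68; pay $11.00 → $31.68
Quarter 5: $31.68 +$1.00 interest = $32.68; pay $10.00 → $22.68
Quarter 6: $22.68 +$1.00 interest = $23.68; pay $10.00 → $13.68
Quarter 7: $13.68 +$1.00 interest = $14.68; pay $10.00 → $4.68
Quarter 8: $4.68 +$1.00 interest = $5.68; pay $5.68 → $0.00
Total paid: $102.68

$102.68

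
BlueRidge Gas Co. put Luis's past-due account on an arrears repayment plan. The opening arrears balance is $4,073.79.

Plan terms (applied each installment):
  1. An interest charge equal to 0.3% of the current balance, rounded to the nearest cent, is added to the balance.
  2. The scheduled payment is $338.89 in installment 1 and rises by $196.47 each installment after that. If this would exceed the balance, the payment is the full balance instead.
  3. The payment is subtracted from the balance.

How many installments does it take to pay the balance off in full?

6

# | Opening | Interest | Payment | End bal
1 | $4,073.79 | $12.22 | $338.89 | $3,747.12
2 | $3,747.12 | $11.24 | $535.36 | $3,223.00
3 | $3,223.00 | $9.67 | $731.83 | $2,500.84
4 | $2,500.84 | $7.50 | $928.30 | $1,580.04
5 | $1,580.04 | $4.74 | $1,124.77 | $460.01
6 | $460.01 | $1.38 | $461.39 | $0.00
Balance reaches $0.00 in installment 6.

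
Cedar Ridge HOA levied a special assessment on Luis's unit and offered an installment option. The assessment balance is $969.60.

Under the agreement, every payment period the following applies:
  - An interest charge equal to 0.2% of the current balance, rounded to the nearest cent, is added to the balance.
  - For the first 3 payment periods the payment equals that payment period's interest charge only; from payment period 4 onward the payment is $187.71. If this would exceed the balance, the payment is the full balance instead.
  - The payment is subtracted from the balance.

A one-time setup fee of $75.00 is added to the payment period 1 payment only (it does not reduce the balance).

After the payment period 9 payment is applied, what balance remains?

Payment period 1: $969.60 +$1.94 interest = $971.54; pay $1.94 (+ $75.00 fee) → $969.60
Payment period 2: $969.60 +$1.94 interest = $971.54; pay $1.94 → $969.60
Payment period 3: $969.60 +$1.94 interest = $971.54; pay $1.94 → $969.60
Payment period 4: $969.60 +$1.94 interest = $971.54; pay $187.71 → $783.83
Payment period 5: $783.83 +$1.57 interest = $785.40; pay $187.71 → $597.69
Payment period 6: $597.69 +$1.20 interest = $598.89; pay $187.71 → $411.18
Payment period 7: $411.18 +$0.82 interest = $412.00; pay $187.71 → $224.29
Payment period 8: $224.29 +$0.45 interest = $224.74; pay $187.71 → $37.03
Payment period 9: $37.03 +$0.07 interest = $37.10; pay $37.10 → $0.00

$0.00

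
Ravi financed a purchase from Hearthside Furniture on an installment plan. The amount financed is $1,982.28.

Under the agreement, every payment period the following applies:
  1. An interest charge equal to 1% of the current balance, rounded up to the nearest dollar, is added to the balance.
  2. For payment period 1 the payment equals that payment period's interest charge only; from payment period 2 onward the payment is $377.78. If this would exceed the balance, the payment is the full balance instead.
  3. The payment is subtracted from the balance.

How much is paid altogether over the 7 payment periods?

$2,069.28

Payment period 1: opening $1,982.28; interest $20.00 → $2,002.28; payment $20.00; balance $1,982.28
Payment period 2: opening $1,982.28; interest $20.00 → $2,002.28; payment $377.78; balance $1,624.50
Payment period 3: opening $1,624.50; interest $17.00 → $1,641.50; payment $377.78; balance $1,263.72
Payment period 4: opening $1,263.72; interest $13.00 → $1,276.72; payment $377.78; balance $898.94
Payment period 5: opening $898.94; interest $9.00 → $907.94; payment $377.78; balance $530.16
Payment period 6: opening $530.16; interest $6.00 → $536.16; payment $377.78; balance $158.38
Payment period 7: opening $158.38; interest $2.00 → $160.38; payment $160.38; balance $0.00
Total paid: $2,069.28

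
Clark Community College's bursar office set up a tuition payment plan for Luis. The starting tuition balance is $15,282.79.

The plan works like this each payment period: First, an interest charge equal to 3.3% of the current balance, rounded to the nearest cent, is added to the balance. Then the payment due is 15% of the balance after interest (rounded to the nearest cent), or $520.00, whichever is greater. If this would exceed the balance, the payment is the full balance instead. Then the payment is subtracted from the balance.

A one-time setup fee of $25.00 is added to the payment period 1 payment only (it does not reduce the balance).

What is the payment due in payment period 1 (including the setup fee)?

Payment period 1: $15,282.79 +$504.33 interest = $15,787.12; pay $2,368.07 (+ $25.00 fee) → $13,419.05

$2,393.07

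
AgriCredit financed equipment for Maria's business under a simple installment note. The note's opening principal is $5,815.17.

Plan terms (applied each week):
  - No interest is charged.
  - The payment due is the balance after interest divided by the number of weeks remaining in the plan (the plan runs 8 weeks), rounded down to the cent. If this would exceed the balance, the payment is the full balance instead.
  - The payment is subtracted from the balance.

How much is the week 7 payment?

Week 1: $5,815.17 − $726.89 → $5,088.28
Week 2: $5,088.28 − $726.89 → $4,361.39
Week 3: $4,361.39 − $726.89 → $3,634.50
Week 4: $3,634.50 − $726.90 → $2,907.60
Week 5: $2,907.60 − $726.90 → $2,180.70
Week 6: $2,180.70 − $726.90 → $1,453.80
Week 7: $1,453.80 − $726.90 → $726.90

$726.90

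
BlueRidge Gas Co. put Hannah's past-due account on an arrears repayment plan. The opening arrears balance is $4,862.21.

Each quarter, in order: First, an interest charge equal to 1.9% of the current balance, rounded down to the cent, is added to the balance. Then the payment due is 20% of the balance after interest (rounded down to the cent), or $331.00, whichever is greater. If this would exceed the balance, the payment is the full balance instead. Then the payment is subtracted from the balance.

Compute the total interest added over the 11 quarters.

$429.84

# | Opening | Interest | Payment | End bal
1 | $4,862.21 | $92.38 | $990.91 | $3,963.68
2 | $3,963.68 | $75.30 | $807.79 | $3,231.19
3 | $3,231.19 | $61.39 | $658.51 | $2,634.07
4 | $2,634.07 | $50.04 | $536.82 | $2,147.29
5 | $2,147.29 | $40.79 | $437.61 | $1,750.47
6 | $1,750.47 | $33.25 | $356.74 | $1,426.98
7 | $1,426.98 | $27.11 | $331.00 | $1,123.09
8 | $1,123.09 | $21.33 | $331.00 | $813.42
9 | $813.42 | $15.45 | $331.00 | $497.87
10 | $497.87 | $9.45 | $331.00 | $176.32
11 | $176.32 | $3.35 | $179.67 | $0.00
Total interest: $92.38 + $75.30 + $61.39 + $50.04 + $40.79 + $33.25 + $27.11 + $21.33 + $15.45 + $9.45 + $3.35 = $429.84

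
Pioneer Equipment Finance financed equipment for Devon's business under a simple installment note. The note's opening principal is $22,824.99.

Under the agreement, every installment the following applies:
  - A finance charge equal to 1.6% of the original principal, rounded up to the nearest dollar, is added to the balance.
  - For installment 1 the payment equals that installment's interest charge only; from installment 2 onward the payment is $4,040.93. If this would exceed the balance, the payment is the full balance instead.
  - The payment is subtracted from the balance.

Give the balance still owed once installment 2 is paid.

$19,150.06

Installment 1: opening $22,824.99; interest $366.00 → $23,190.99; payment $366.00; balance $22,824.99
Installment 2: opening $22,824.99; interest $366.00 → $23,190.99; payment $4,040.93; balance $19,150.06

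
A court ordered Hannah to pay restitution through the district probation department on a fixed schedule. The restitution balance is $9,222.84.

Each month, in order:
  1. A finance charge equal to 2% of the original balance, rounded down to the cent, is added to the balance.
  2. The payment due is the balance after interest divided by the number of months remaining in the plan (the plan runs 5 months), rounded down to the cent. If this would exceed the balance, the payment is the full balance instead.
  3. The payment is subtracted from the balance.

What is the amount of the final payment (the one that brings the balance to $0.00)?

$2,265.74

Month 1: opening $9,222.84; interest $184.45 → $9,407.29; payment $1,881.45; balance $7,525.84
Month 2: opening $7,525.84; interest $184.45 → $7,710.29; payment $1,927.57; balance $5,782.72
Month 3: opening $5,782.72; interest $184.45 → $5,967.17; payment $1,989.05; balance $3,978.12
Month 4: opening $3,978.12; interest $184.45 → $4,162.57; payment $2,081.28; balance $2,081.29
Month 5: opening $2,081.29; interest $184.45 → $2,265.74; payment $2,265.74; balance $0.00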